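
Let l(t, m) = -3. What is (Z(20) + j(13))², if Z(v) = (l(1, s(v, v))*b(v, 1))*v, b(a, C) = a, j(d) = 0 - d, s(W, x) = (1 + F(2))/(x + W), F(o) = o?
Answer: 1471369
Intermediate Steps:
s(W, x) = 3/(W + x) (s(W, x) = (1 + 2)/(x + W) = 3/(W + x))
j(d) = -d
Z(v) = -3*v² (Z(v) = (-3*v)*v = -3*v²)
(Z(20) + j(13))² = (-3*20² - 1*13)² = (-3*400 - 13)² = (-1200 - 13)² = (-1213)² = 1471369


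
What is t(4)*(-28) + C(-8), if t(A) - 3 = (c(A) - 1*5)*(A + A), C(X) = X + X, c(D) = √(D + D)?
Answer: 1020 - 448*√2 ≈ 386.43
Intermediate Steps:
c(D) = √2*√D (c(D) = √(2*D) = √2*√D)
C(X) = 2*X
t(A) = 3 + 2*A*(-5 + √2*√A) (t(A) = 3 + (√2*√A - 1*5)*(A + A) = 3 + (√2*√A - 5)*(2*A) = 3 + (-5 + √2*√A)*(2*A) = 3 + 2*A*(-5 + √2*√A))
t(4)*(-28) + C(-8) = (3 - 10*4 + 2*√2*4^(3/2))*(-28) + 2*(-8) = (3 - 40 + 2*√2*8)*(-28) - 16 = (3 - 40 + 16*√2)*(-28) - 16 = (-37 + 16*√2)*(-28) - 16 = (1036 - 448*√2) - 16 = 1020 - 448*√2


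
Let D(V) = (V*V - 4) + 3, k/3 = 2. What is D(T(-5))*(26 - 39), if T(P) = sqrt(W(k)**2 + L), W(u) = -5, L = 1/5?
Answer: -1573/5 ≈ -314.60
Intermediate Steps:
k = 6 (k = 3*2 = 6)
L = 1/5 (L = 1*(1/5) = 1/5 ≈ 0.20000)
T(P) = 3*sqrt(70)/5 (T(P) = sqrt((-5)**2 + 1/5) = sqrt(25 + 1/5) = sqrt(126/5) = 3*sqrt(70)/5)
D(V) = -1 + V**2 (D(V) = (V**2 - 4) + 3 = (-4 + V**2) + 3 = -1 + V**2)
D(T(-5))*(26 - 39) = (-1 + (3*sqrt(70)/5)**2)*(26 - 39) = (-1 + 126/5)*(-13) = (121/5)*(-13) = -1573/5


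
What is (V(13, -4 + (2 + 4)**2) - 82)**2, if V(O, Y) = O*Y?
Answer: 111556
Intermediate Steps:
(V(13, -4 + (2 + 4)**2) - 82)**2 = (13*(-4 + (2 + 4)**2) - 82)**2 = (13*(-4 + 6**2) - 82)**2 = (13*(-4 + 36) - 82)**2 = (13*32 - 82)**2 = (416 - 82)**2 = 334**2 = 111556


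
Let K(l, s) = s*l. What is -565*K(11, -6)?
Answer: 37290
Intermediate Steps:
K(l, s) = l*s
-565*K(11, -6) = -6215*(-6) = -565*(-66) = 37290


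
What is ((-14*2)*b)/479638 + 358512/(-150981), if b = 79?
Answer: -28714991438/12069370813 ≈ -2.3792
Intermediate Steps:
((-14*2)*b)/479638 + 358512/(-150981) = (-14*2*79)/479638 + 358512/(-150981) = -28*79*(1/479638) + 358512*(-1/150981) = -2212*1/479638 - 119504/50327 = -1106/239819 - 119504/50327 = -28714991438/12069370813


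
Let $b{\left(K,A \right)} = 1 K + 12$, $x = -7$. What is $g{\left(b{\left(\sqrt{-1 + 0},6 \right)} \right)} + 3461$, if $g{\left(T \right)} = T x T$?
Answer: $2460 - 168 i \approx 2460.0 - 168.0 i$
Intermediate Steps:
$b{\left(K,A \right)} = 12 + K$ ($b{\left(K,A \right)} = K + 12 = 12 + K$)
$g{\left(T \right)} = - 7 T^{2}$ ($g{\left(T \right)} = T \left(-7\right) T = - 7 T T = - 7 T^{2}$)
$g{\left(b{\left(\sqrt{-1 + 0},6 \right)} \right)} + 3461 = - 7 \left(12 + \sqrt{-1 + 0}\right)^{2} + 3461 = - 7 \left(12 + \sqrt{-1}\right)^{2} + 3461 = - 7 \left(12 + i\right)^{2} + 3461 = 3461 - 7 \left(12 + i\right)^{2}$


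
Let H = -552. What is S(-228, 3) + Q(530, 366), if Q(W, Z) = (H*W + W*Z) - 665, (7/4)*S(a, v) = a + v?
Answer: -695615/7 ≈ -99374.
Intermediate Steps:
S(a, v) = 4*a/7 + 4*v/7 (S(a, v) = 4*(a + v)/7 = 4*a/7 + 4*v/7)
Q(W, Z) = -665 - 552*W + W*Z (Q(W, Z) = (-552*W + W*Z) - 665 = -665 - 552*W + W*Z)
S(-228, 3) + Q(530, 366) = ((4/7)*(-228) + (4/7)*3) + (-665 - 552*530 + 530*366) = (-912/7 + 12/7) + (-665 - 292560 + 193980) = -900/7 - 99245 = -695615/7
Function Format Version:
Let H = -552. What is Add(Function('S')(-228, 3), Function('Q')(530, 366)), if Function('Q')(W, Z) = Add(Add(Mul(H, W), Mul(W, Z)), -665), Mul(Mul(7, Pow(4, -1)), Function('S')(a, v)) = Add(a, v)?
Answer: Rational(-695615, 7) ≈ -99374.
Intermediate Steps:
Function('S')(a, v) = Add(Mul(Rational(4, 7), a), Mul(Rational(4, 7), v)) (Function('S')(a, v) = Mul(Rational(4, 7), Add(a, v)) = Add(Mul(Rational(4, 7), a), Mul(Rational(4, 7), v)))
Function('Q')(W, Z) = Add(-665, Mul(-552, W), Mul(W, Z)) (Function('Q')(W, Z) = Add(Add(Mul(-552, W), Mul(W, Z)), -665) = Add(-665, Mul(-552, W), Mul(W, Z)))
Add(Function('S')(-228, 3), Function('Q')(530, 366)) = Add(Add(Mul(Rational(4, 7), -228), Mul(Rational(4, 7), 3)), Add(-665, Mul(-552, 530), Mul(530, 366))) = Add(Add(Rational(-912, 7), Rational(12, 7)), Add(-665, -292560, 193980)) = Add(Rational(-900, 7), -99245) = Rational(-695615, 7)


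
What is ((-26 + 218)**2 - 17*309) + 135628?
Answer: 167239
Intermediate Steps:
((-26 + 218)**2 - 17*309) + 135628 = (192**2 - 5253) + 135628 = (36864 - 5253) + 135628 = 31611 + 135628 = 167239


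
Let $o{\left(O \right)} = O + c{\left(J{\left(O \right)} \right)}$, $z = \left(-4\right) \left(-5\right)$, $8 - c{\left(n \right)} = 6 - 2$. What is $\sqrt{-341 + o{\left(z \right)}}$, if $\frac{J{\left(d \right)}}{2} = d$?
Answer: $i \sqrt{317} \approx 17.805 i$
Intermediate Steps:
$J{\left(d \right)} = 2 d$
$c{\left(n \right)} = 4$ ($c{\left(n \right)} = 8 - \left(6 - 2\right) = 8 - 4 = 4$)
$z = 20$
$o{\left(O \right)} = 4 + O$ ($o{\left(O \right)} = O + 4 = 4 + O$)
$\sqrt{-341 + o{\left(z \right)}} = \sqrt{-341 + \left(4 + 20\right)} = \sqrt{-341 + 24} = \sqrt{-317} = i \sqrt{317}$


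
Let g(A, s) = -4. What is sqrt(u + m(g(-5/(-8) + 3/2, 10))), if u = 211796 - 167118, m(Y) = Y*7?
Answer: 5*sqrt(1786) ≈ 211.31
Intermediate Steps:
m(Y) = 7*Y
u = 44678
sqrt(u + m(g(-5/(-8) + 3/2, 10))) = sqrt(44678 + 7*(-4)) = sqrt(44678 - 28) = sqrt(44650) = 5*sqrt(1786)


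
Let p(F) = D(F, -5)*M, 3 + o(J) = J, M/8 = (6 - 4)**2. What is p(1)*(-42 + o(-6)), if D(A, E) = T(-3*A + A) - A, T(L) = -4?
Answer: 8160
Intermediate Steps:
M = 32 (M = 8*(6 - 4)**2 = 8*2**2 = 8*4 = 32)
o(J) = -3 + J
D(A, E) = -4 - A
p(F) = -128 - 32*F (p(F) = (-4 - F)*32 = -128 - 32*F)
p(1)*(-42 + o(-6)) = (-128 - 32*1)*(-42 + (-3 - 6)) = (-128 - 32)*(-42 - 9) = -160*(-51) = 8160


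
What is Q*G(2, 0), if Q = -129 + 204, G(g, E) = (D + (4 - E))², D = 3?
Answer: 3675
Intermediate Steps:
G(g, E) = (7 - E)² (G(g, E) = (3 + (4 - E))² = (7 - E)²)
Q = 75
Q*G(2, 0) = 75*(7 - 1*0)² = 75*(7 + 0)² = 75*7² = 75*49 = 3675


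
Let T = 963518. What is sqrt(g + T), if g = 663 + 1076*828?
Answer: sqrt(1855109) ≈ 1362.0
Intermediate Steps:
g = 891591 (g = 663 + 890928 = 891591)
sqrt(g + T) = sqrt(891591 + 963518) = sqrt(1855109)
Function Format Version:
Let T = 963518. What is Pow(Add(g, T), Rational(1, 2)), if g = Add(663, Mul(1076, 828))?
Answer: Pow(1855109, Rational(1, 2)) ≈ 1362.0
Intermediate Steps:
g = 891591 (g = Add(663, 890928) = 891591)
Pow(Add(g, T), Rational(1, 2)) = Pow(Add(891591, 963518), Rational(1, 2)) = Pow(1855109, Rational(1, 2))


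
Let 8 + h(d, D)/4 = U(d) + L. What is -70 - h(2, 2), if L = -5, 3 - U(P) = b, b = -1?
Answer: -34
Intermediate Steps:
U(P) = 4 (U(P) = 3 - 1*(-1) = 3 + 1 = 4)
h(d, D) = -36 (h(d, D) = -32 + 4*(4 - 5) = -32 + 4*(-1) = -32 - 4 = -36)
-70 - h(2, 2) = -70 - 1*(-36) = -70 + 36 = -34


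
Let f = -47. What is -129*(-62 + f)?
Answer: 14061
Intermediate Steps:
-129*(-62 + f) = -129*(-62 - 47) = -129*(-109) = 14061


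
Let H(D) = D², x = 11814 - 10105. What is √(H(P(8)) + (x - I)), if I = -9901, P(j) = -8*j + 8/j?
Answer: 3*√1731 ≈ 124.82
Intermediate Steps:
P(j) = -8*j + 8/j (P(j) = -4*2*j + 8/j = -8*j + 8/j)
x = 1709
√(H(P(8)) + (x - I)) = √((-8*8 + 8/8)² + (1709 - 1*(-9901))) = √((-64 + 8*(⅛))² + (1709 + 9901)) = √((-64 + 1)² + 11610) = √((-63)² + 11610) = √(3969 + 11610) = √15579 = 3*√1731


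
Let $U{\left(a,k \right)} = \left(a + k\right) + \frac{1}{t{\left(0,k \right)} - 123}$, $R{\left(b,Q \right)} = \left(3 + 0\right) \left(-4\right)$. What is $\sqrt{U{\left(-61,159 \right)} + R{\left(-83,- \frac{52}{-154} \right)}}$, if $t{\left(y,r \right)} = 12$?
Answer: $\frac{\sqrt{1059495}}{111} \approx 9.2731$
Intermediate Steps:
$R{\left(b,Q \right)} = -12$ ($R{\left(b,Q \right)} = 3 \left(-4\right) = -12$)
$U{\left(a,k \right)} = - \frac{1}{111} + a + k$ ($U{\left(a,k \right)} = \left(a + k\right) + \frac{1}{12 - 123} = \left(a + k\right) + \frac{1}{-111} = \left(a + k\right) - \frac{1}{111} = - \frac{1}{111} + a + k$)
$\sqrt{U{\left(-61,159 \right)} + R{\left(-83,- \frac{52}{-154} \right)}} = \sqrt{\left(- \frac{1}{111} - 61 + 159\right) - 12} = \sqrt{\frac{10877}{111} - 12} = \sqrt{\frac{9545}{111}} = \frac{\sqrt{1059495}}{111}$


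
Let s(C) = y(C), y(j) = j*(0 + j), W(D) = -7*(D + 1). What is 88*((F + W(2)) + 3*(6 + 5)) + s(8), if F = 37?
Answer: 4376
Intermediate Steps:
W(D) = -7 - 7*D (W(D) = -7*(1 + D) = -7 - 7*D)
y(j) = j² (y(j) = j*j = j²)
s(C) = C²
88*((F + W(2)) + 3*(6 + 5)) + s(8) = 88*((37 + (-7 - 7*2)) + 3*(6 + 5)) + 8² = 88*((37 + (-7 - 14)) + 3*11) + 64 = 88*((37 - 21) + 33) + 64 = 88*(16 + 33) + 64 = 88*49 + 64 = 4312 + 64 = 4376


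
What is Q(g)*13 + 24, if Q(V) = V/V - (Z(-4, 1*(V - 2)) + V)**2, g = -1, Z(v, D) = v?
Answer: -288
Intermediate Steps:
Q(V) = 1 - (-4 + V)**2 (Q(V) = V/V - (-4 + V)**2 = 1 - (-4 + V)**2)
Q(g)*13 + 24 = (1 - (-4 - 1)**2)*13 + 24 = (1 - 1*(-5)**2)*13 + 24 = (1 - 1*25)*13 + 24 = (1 - 25)*13 + 24 = -24*13 + 24 = -312 + 24 = -288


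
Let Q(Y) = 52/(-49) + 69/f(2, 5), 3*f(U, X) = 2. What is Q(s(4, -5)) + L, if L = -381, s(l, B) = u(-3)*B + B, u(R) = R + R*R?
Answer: -27299/98 ≈ -278.56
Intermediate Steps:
f(U, X) = 2/3 (f(U, X) = (1/3)*2 = 2/3)
u(R) = R + R**2
s(l, B) = 7*B (s(l, B) = (-3*(1 - 3))*B + B = (-3*(-2))*B + B = 6*B + B = 7*B)
Q(Y) = 10039/98 (Q(Y) = 52/(-49) + 69/(2/3) = 52*(-1/49) + 69*(3/2) = -52/49 + 207/2 = 10039/98)
Q(s(4, -5)) + L = 10039/98 - 381 = -27299/98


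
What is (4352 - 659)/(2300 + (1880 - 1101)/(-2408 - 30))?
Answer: 9003534/5606621 ≈ 1.6059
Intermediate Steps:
(4352 - 659)/(2300 + (1880 - 1101)/(-2408 - 30)) = 3693/(2300 + 779/(-2438)) = 3693/(2300 + 779*(-1/2438)) = 3693/(2300 - 779/2438) = 3693/(5606621/2438) = 3693*(2438/5606621) = 9003534/5606621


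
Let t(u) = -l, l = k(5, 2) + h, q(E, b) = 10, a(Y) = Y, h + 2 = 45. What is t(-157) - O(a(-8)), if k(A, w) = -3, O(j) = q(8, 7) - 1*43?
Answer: -7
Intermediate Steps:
h = 43 (h = -2 + 45 = 43)
O(j) = -33 (O(j) = 10 - 1*43 = 10 - 43 = -33)
l = 40 (l = -3 + 43 = 40)
t(u) = -40 (t(u) = -1*40 = -40)
t(-157) - O(a(-8)) = -40 - 1*(-33) = -40 + 33 = -7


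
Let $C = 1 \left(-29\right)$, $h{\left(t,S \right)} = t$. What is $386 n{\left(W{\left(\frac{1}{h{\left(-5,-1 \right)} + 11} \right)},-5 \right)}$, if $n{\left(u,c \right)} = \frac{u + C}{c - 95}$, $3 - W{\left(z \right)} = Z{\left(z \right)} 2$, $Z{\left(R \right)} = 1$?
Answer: $\frac{2702}{25} \approx 108.08$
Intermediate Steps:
$C = -29$
$W{\left(z \right)} = 1$ ($W{\left(z \right)} = 3 - 1 \cdot 2 = 3 - 2 = 1$)
$n{\left(u,c \right)} = \frac{-29 + u}{-95 + c}$ ($n{\left(u,c \right)} = \frac{u - 29}{c - 95} = \frac{-29 + u}{-95 + c}$)
$386 n{\left(W{\left(\frac{1}{h{\left(-5,-1 \right)} + 11} \right)},-5 \right)} = 386 \frac{-29 + 1}{-95 - 5} = 386 \frac{1}{-100} \left(-28\right) = 386 \left(\left(- \frac{1}{100}\right) \left(-28\right)\right) = 386 \cdot \frac{7}{25} = \frac{2702}{25}$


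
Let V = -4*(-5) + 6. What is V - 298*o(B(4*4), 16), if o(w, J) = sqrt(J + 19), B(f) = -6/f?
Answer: 26 - 298*sqrt(35) ≈ -1737.0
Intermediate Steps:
V = 26 (V = 20 + 6 = 26)
o(w, J) = sqrt(19 + J)
V - 298*o(B(4*4), 16) = 26 - 298*sqrt(19 + 16) = 26 - 298*sqrt(35)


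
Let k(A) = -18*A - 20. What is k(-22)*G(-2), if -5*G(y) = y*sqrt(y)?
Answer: 752*I*sqrt(2)/5 ≈ 212.7*I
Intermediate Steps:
G(y) = -y**(3/2)/5 (G(y) = -y*sqrt(y)/5 = -y**(3/2)/5)
k(A) = -20 - 18*A
k(-22)*G(-2) = (-20 - 18*(-22))*(-(-2)*I*sqrt(2)/5) = (-20 + 396)*(-(-2)*I*sqrt(2)/5) = 376*(2*I*sqrt(2)/5) = 752*I*sqrt(2)/5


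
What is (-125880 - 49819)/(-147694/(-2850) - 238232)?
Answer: 250371075/339406753 ≈ 0.73767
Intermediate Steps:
(-125880 - 49819)/(-147694/(-2850) - 238232) = -175699/(-147694*(-1/2850) - 238232) = -175699/(73847/1425 - 238232) = -175699/(-339406753/1425) = -175699*(-1425/339406753) = 250371075/339406753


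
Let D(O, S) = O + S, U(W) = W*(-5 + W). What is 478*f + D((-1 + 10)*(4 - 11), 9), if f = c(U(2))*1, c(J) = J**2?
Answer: 17154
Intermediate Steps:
f = 36 (f = (2*(-5 + 2))**2*1 = (2*(-3))**2*1 = (-6)**2*1 = 36*1 = 36)
478*f + D((-1 + 10)*(4 - 11), 9) = 478*36 + ((-1 + 10)*(4 - 11) + 9) = 17208 + (9*(-7) + 9) = 17208 + (-63 + 9) = 17208 - 54 = 17154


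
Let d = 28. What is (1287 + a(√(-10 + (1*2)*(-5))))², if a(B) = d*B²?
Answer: 528529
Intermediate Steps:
a(B) = 28*B²
(1287 + a(√(-10 + (1*2)*(-5))))² = (1287 + 28*(√(-10 + (1*2)*(-5)))²)² = (1287 + 28*(√(-10 + 2*(-5)))²)² = (1287 + 28*(√(-10 - 10))²)² = (1287 + 28*(√(-20))²)² = (1287 + 28*(2*I*√5)²)² = (1287 + 28*(-20))² = (1287 - 560)² = 727² = 528529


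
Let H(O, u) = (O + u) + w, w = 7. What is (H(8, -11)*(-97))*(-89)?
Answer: 34532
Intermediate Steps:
H(O, u) = 7 + O + u (H(O, u) = (O + u) + 7 = 7 + O + u)
(H(8, -11)*(-97))*(-89) = ((7 + 8 - 11)*(-97))*(-89) = (4*(-97))*(-89) = -388*(-89) = 34532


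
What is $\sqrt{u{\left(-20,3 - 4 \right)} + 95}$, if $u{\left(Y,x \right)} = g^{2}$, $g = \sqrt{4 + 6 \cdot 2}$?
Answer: $\sqrt{111} \approx 10.536$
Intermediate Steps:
$g = 4$ ($g = \sqrt{4 + 12} = \sqrt{16} = 4$)
$u{\left(Y,x \right)} = 16$ ($u{\left(Y,x \right)} = 4^{2} = 16$)
$\sqrt{u{\left(-20,3 - 4 \right)} + 95} = \sqrt{16 + 95} = \sqrt{111}$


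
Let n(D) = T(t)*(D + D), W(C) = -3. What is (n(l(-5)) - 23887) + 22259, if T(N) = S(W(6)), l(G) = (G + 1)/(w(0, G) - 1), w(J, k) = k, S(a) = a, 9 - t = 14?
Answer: -1632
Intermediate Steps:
t = -5 (t = 9 - 1*14 = 9 - 14 = -5)
l(G) = (1 + G)/(-1 + G) (l(G) = (G + 1)/(G - 1) = (1 + G)/(-1 + G))
T(N) = -3
n(D) = -6*D (n(D) = -3*(D + D) = -6*D)
(n(l(-5)) - 23887) + 22259 = (-6*(1 - 5)/(-1 - 5) - 23887) + 22259 = (-6*(-4)/(-6) - 23887) + 22259 = (-(-1)*(-4) - 23887) + 22259 = (-6*⅔ - 23887) + 22259 = (-4 - 23887) + 22259 = -23891 + 22259 = -1632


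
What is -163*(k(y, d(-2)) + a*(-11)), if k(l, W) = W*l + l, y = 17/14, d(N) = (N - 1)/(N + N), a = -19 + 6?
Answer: -189243/8 ≈ -23655.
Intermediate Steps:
a = -13
d(N) = (-1 + N)/(2*N) (d(N) = (-1 + N)/((2*N)) = (-1 + N)*(1/(2*N)) = (-1 + N)/(2*N))
y = 17/14 (y = 17*(1/14) = 17/14 ≈ 1.2143)
k(l, W) = l + W*l
-163*(k(y, d(-2)) + a*(-11)) = -163*(17*(1 + (1/2)*(-1 - 2)/(-2))/14 - 13*(-11)) = -163*(17*(1 + (1/2)*(-1/2)*(-3))/14 + 143) = -163*(17*(1 + 3/4)/14 + 143) = -163*((17/14)*(7/4) + 143) = -163*(17/8 + 143) = -163*1161/8 = -189243/8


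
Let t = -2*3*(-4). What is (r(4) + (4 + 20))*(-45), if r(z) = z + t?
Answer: -2340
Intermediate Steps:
t = 24 (t = -6*(-4) = 24)
r(z) = 24 + z (r(z) = z + 24 = 24 + z)
(r(4) + (4 + 20))*(-45) = ((24 + 4) + (4 + 20))*(-45) = (28 + 24)*(-45) = 52*(-45) = -2340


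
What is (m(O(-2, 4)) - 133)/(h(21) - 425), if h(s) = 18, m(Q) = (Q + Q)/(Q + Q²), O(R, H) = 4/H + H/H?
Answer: 397/1221 ≈ 0.32514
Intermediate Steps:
O(R, H) = 1 + 4/H (O(R, H) = 4/H + 1 = 1 + 4/H)
m(Q) = 2*Q/(Q + Q²) (m(Q) = (2*Q)/(Q + Q²) = 2*Q/(Q + Q²))
(m(O(-2, 4)) - 133)/(h(21) - 425) = (2/(1 + (4 + 4)/4) - 133)/(18 - 425) = (2/(1 + (¼)*8) - 133)/(-407) = (2/(1 + 2) - 133)*(-1/407) = (2/3 - 133)*(-1/407) = (2*(⅓) - 133)*(-1/407) = (⅔ - 133)*(-1/407) = -397/3*(-1/407) = 397/1221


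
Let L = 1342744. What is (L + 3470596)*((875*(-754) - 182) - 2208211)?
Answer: -13805347427620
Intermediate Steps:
(L + 3470596)*((875*(-754) - 182) - 2208211) = (1342744 + 3470596)*((875*(-754) - 182) - 2208211) = 4813340*((-659750 - 182) - 2208211) = 4813340*(-659932 - 2208211) = 4813340*(-2868143) = -13805347427620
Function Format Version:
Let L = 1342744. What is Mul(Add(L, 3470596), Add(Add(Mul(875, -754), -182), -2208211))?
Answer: -13805347427620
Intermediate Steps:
Mul(Add(L, 3470596), Add(Add(Mul(875, -754), -182), -2208211)) = Mul(Add(1342744, 3470596), Add(Add(Mul(875, -754), -182), -2208211)) = Mul(4813340, Add(Add(-659750, -182), -2208211)) = Mul(4813340, Add(-659932, -2208211)) = Mul(4813340, -2868143) = -13805347427620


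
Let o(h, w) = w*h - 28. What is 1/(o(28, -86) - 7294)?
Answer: -1/9730 ≈ -0.00010277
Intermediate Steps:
o(h, w) = -28 + h*w (o(h, w) = h*w - 28 = -28 + h*w)
1/(o(28, -86) - 7294) = 1/((-28 + 28*(-86)) - 7294) = 1/((-28 - 2408) - 7294) = 1/(-2436 - 7294) = 1/(-9730) = -1/9730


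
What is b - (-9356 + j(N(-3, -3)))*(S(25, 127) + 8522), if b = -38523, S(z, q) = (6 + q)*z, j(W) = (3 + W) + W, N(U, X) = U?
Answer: 110837550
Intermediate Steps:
j(W) = 3 + 2*W
S(z, q) = z*(6 + q)
b - (-9356 + j(N(-3, -3)))*(S(25, 127) + 8522) = -38523 - (-9356 + (3 + 2*(-3)))*(25*(6 + 127) + 8522) = -38523 - (-9356 + (3 - 6))*(25*133 + 8522) = -38523 - (-9356 - 3)*(3325 + 8522) = -38523 - (-9359)*11847 = -38523 - 1*(-110876073) = -38523 + 110876073 = 110837550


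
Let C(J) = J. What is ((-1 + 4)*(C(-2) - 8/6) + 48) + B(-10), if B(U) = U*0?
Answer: 38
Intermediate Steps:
B(U) = 0
((-1 + 4)*(C(-2) - 8/6) + 48) + B(-10) = ((-1 + 4)*(-2 - 8/6) + 48) + 0 = (3*(-2 - 8*⅙) + 48) + 0 = (3*(-2 - 4/3) + 48) + 0 = (3*(-10/3) + 48) + 0 = (-10 + 48) + 0 = 38 + 0 = 38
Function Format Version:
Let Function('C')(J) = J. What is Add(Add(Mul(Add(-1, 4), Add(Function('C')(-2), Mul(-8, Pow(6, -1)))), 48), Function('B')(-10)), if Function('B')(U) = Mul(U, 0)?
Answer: 38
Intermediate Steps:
Function('B')(U) = 0
Add(Add(Mul(Add(-1, 4), Add(Function('C')(-2), Mul(-8, Pow(6, -1)))), 48), Function('B')(-10)) = Add(Add(Mul(Add(-1, 4), Add(-2, Mul(-8, Pow(6, -1)))), 48), 0) = Add(Add(Mul(3, Add(-2, Mul(-8, Rational(1, 6)))), 48), 0) = Add(Add(Mul(3, Add(-2, Rational(-4, 3))), 48), 0) = Add(Add(Mul(3, Rational(-10, 3)), 48), 0) = Add(Add(-10, 48), 0) = Add(38, 0) = 38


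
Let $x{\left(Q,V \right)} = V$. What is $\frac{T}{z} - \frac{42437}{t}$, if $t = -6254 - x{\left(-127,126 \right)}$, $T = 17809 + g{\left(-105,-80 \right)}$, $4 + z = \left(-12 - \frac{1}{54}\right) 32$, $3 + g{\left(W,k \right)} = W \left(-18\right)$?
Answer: $- \frac{736895989}{16734740} \approx -44.034$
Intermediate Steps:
$g{\left(W,k \right)} = -3 - 18 W$ ($g{\left(W,k \right)} = -3 + W \left(-18\right) = -3 - 18 W$)
$z = - \frac{10492}{27}$ ($z = -4 + \left(-12 - \frac{1}{54}\right) 32 = -4 - \frac{10384}{27} = - \frac{10492}{27} \approx -388.59$)
$T = 19696$ ($T = 17809 - -1887 = 17809 + \left(-3 + 1890\right) = 17809 + 1887 = 19696$)
$t = -6380$ ($t = -6254 - 126 = -6380$)
$\frac{T}{z} - \frac{42437}{t} = \frac{19696}{- \frac{10492}{27}} - \frac{42437}{-6380} = 19696 \left(- \frac{27}{10492}\right) - - \frac{42437}{6380} = - \frac{132948}{2623} + \frac{42437}{6380} = - \frac{736895989}{16734740}$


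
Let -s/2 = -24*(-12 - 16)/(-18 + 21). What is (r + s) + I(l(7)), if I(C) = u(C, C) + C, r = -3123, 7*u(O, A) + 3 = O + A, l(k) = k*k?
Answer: -24559/7 ≈ -3508.4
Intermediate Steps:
l(k) = k²
u(O, A) = -3/7 + A/7 + O/7 (u(O, A) = -3/7 + (O + A)/7 = -3/7 + (A + O)/7 = -3/7 + (A/7 + O/7) = -3/7 + A/7 + O/7)
I(C) = -3/7 + 9*C/7 (I(C) = (-3/7 + C/7 + C/7) + C = (-3/7 + 2*C/7) + C = -3/7 + 9*C/7)
s = -448 (s = -(-48)*(-12 - 16)/(-18 + 21) = -(-48)*(-28/3) = -(-48)*(-28*⅓) = -(-48)*(-28)/3 = -2*224 = -448)
(r + s) + I(l(7)) = (-3123 - 448) + (-3/7 + (9/7)*7²) = -3571 + (-3/7 + (9/7)*49) = -3571 + (-3/7 + 63) = -3571 + 438/7 = -24559/7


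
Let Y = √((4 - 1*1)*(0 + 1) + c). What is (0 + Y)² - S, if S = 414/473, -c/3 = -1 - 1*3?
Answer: 6681/473 ≈ 14.125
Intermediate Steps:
c = 12 (c = -3*(-1 - 1*3) = -3*(-1 - 3) = -3*(-4) = 12)
S = 414/473 (S = 414*(1/473) = 414/473 ≈ 0.87526)
Y = √15 (Y = √((4 - 1*1)*(0 + 1) + 12) = √((4 - 1)*1 + 12) = √(3*1 + 12) = √(3 + 12) = √15 ≈ 3.8730)
(0 + Y)² - S = (0 + √15)² - 1*414/473 = (√15)² - 414/473 = 15 - 414/473 = 6681/473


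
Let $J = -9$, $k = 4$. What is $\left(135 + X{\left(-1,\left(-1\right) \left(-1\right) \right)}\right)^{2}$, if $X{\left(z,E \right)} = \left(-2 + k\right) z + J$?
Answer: $15376$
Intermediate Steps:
$X{\left(z,E \right)} = -9 + 2 z$ ($X{\left(z,E \right)} = \left(-2 + 4\right) z - 9 = 2 z - 9 = -9 + 2 z$)
$\left(135 + X{\left(-1,\left(-1\right) \left(-1\right) \right)}\right)^{2} = \left(135 + \left(-9 + 2 \left(-1\right)\right)\right)^{2} = \left(135 - 11\right)^{2} = 124^{2} = 15376$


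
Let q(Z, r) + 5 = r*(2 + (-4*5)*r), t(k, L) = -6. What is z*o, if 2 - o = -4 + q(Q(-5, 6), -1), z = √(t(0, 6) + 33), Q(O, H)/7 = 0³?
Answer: 99*√3 ≈ 171.47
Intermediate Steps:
Q(O, H) = 0 (Q(O, H) = 7*0³ = 7*0 = 0)
z = 3*√3 (z = √(-6 + 33) = √27 = 3*√3 ≈ 5.1962)
q(Z, r) = -5 + r*(2 - 20*r) (q(Z, r) = -5 + r*(2 + (-4*5)*r) = -5 + r*(2 - 20*r))
o = 33 (o = 2 - (-4 + (-5 - 20*(-1)² + 2*(-1))) = 2 - (-4 + (-5 - 20*1 - 2)) = 2 - (-4 + (-5 - 20 - 2)) = 2 - (-4 - 27) = 2 - 1*(-31) = 2 + 31 = 33)
z*o = (3*√3)*33 = 99*√3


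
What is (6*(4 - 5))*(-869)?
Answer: 5214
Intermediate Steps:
(6*(4 - 5))*(-869) = (6*(-1))*(-869) = -6*(-869) = 5214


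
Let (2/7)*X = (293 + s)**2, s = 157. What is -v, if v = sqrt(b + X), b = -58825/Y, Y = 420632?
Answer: -5*sqrt(1254000195480826)/210316 ≈ -841.87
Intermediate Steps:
b = -58825/420632 ≈ -0.13985
X = 708750 (X = 7*(293 + 157)**2/2 = (7/2)*450**2 = (7/2)*202500 = 708750)
v = 5*sqrt(1254000195480826)/210316 (v = sqrt(-58825/420632 + 708750) = sqrt(298122871175/420632) = 5*sqrt(1254000195480826)/210316 ≈ 841.87)
-v = -5*sqrt(1254000195480826)/210316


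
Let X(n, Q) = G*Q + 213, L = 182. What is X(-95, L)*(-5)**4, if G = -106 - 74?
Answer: -20341875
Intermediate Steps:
G = -180
X(n, Q) = 213 - 180*Q (X(n, Q) = -180*Q + 213 = 213 - 180*Q)
X(-95, L)*(-5)**4 = (213 - 180*182)*(-5)**4 = (213 - 32760)*625 = -32547*625 = -20341875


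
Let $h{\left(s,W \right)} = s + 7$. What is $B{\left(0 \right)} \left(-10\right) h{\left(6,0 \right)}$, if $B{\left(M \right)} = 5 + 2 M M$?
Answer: $-650$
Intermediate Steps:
$h{\left(s,W \right)} = 7 + s$
$B{\left(M \right)} = 5 + 2 M^{2}$
$B{\left(0 \right)} \left(-10\right) h{\left(6,0 \right)} = \left(5 + 2 \cdot 0^{2}\right) \left(-10\right) \left(7 + 6\right) = \left(5 + 2 \cdot 0\right) \left(-10\right) 13 = \left(5 + 0\right) \left(-10\right) 13 = 5 \left(-10\right) 13 = \left(-50\right) 13 = -650$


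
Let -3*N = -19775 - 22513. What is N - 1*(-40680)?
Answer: 54776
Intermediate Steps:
N = 14096 (N = -(-19775 - 22513)/3 = -⅓*(-42288) = 14096)
N - 1*(-40680) = 14096 - 1*(-40680) = 14096 + 40680 = 54776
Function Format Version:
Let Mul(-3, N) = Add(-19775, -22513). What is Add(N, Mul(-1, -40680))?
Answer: 54776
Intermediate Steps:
N = 14096 (N = Mul(Rational(-1, 3), Add(-19775, -22513)) = Mul(Rational(-1, 3), -42288) = 14096)
Add(N, Mul(-1, -40680)) = Add(14096, Mul(-1, -40680)) = Add(14096, 40680) = 54776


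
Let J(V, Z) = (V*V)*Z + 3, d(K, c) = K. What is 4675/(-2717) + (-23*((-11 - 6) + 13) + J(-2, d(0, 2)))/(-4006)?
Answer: -1726015/989482 ≈ -1.7444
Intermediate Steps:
J(V, Z) = 3 + Z*V**2 (J(V, Z) = V**2*Z + 3 = Z*V**2 + 3 = 3 + Z*V**2)
4675/(-2717) + (-23*((-11 - 6) + 13) + J(-2, d(0, 2)))/(-4006) = 4675/(-2717) + (-23*((-11 - 6) + 13) + (3 + 0*(-2)**2))/(-4006) = 4675*(-1/2717) + (-23*(-17 + 13) + (3 + 0*4))*(-1/4006) = -425/247 + (-23*(-4) + (3 + 0))*(-1/4006) = -425/247 + (92 + 3)*(-1/4006) = -425/247 + 95*(-1/4006) = -425/247 - 95/4006 = -1726015/989482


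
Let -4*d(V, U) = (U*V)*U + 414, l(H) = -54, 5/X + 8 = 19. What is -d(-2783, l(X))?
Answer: -4057407/2 ≈ -2.0287e+6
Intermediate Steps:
X = 5/11 (X = 5/(-8 + 19) = 5/11 ≈ 0.45455)
d(V, U) = -207/2 - V*U²/4 (d(V, U) = -((U*V)*U + 414)/4 = -(V*U² + 414)/4 = -(414 + V*U²)/4 = -207/2 - V*U²/4)
-d(-2783, l(X)) = -(-207/2 - ¼*(-2783)*(-54)²) = -(-207/2 - ¼*(-2783)*2916) = -(-207/2 + 2028807) = -1*4057407/2 = -4057407/2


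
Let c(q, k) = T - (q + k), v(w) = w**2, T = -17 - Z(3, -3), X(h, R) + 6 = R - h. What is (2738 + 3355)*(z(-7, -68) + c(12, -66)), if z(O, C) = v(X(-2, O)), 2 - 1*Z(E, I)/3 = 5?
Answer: 1017531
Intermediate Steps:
Z(E, I) = -9 (Z(E, I) = 6 - 3*5 = 6 - 15 = -9)
X(h, R) = -6 + R - h (X(h, R) = -6 + (R - h) = -6 + R - h)
T = -8 (T = -17 - 1*(-9) = -17 + 9 = -8)
z(O, C) = (-4 + O)**2 (z(O, C) = (-6 + O - 1*(-2))**2 = (-6 + O + 2)**2 = (-4 + O)**2)
c(q, k) = -8 - k - q (c(q, k) = -8 - (q + k) = -8 - (k + q) = -8 + (-k - q) = -8 - k - q)
(2738 + 3355)*(z(-7, -68) + c(12, -66)) = (2738 + 3355)*((-4 - 7)**2 + (-8 - 1*(-66) - 1*12)) = 6093*((-11)**2 + (-8 + 66 - 12)) = 6093*(121 + 46) = 6093*167 = 1017531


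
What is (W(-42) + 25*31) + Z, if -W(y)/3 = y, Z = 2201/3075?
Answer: 2772776/3075 ≈ 901.72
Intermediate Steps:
Z = 2201/3075 (Z = 2201*(1/3075) = 2201/3075 ≈ 0.71577)
W(y) = -3*y
(W(-42) + 25*31) + Z = (-3*(-42) + 25*31) + 2201/3075 = (126 + 775) + 2201/3075 = 901 + 2201/3075 = 2772776/3075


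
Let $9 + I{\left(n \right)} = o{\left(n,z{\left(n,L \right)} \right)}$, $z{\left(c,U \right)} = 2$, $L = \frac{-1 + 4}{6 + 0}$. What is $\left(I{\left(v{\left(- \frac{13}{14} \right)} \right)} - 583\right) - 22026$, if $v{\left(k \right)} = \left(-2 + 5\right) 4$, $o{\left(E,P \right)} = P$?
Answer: $-22616$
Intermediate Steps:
$L = \frac{1}{2}$ ($L = \frac{3}{6} = 3 \cdot \frac{1}{6} = \frac{1}{2} \approx 0.5$)
$v{\left(k \right)} = 12$ ($v{\left(k \right)} = 3 \cdot 4 = 12$)
$I{\left(n \right)} = -7$ ($I{\left(n \right)} = -9 + 2 = -7$)
$\left(I{\left(v{\left(- \frac{13}{14} \right)} \right)} - 583\right) - 22026 = \left(-7 - 583\right) - 22026 = -590 - 22026 = -22616$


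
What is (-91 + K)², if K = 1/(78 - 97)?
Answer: 2992900/361 ≈ 8290.6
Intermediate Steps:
K = -1/19 (K = 1/(-19) = -1/19 ≈ -0.052632)
(-91 + K)² = (-91 - 1/19)² = (-1730/19)² = 2992900/361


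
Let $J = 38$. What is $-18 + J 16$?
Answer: $590$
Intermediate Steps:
$-18 + J 16 = -18 + 38 \cdot 16 = -18 + 608 = 590$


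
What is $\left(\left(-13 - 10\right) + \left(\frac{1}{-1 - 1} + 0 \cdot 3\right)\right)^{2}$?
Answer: $\frac{2209}{4} \approx 552.25$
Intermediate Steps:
$\left(\left(-13 - 10\right) + \left(\frac{1}{-1 - 1} + 0 \cdot 3\right)\right)^{2} = \left(-23 + \left(\frac{1}{-2} + 0\right)\right)^{2} = \left(-23 + \left(- \frac{1}{2} + 0\right)\right)^{2} = \left(-23 - \frac{1}{2}\right)^{2} = \left(- \frac{47}{2}\right)^{2} = \frac{2209}{4}$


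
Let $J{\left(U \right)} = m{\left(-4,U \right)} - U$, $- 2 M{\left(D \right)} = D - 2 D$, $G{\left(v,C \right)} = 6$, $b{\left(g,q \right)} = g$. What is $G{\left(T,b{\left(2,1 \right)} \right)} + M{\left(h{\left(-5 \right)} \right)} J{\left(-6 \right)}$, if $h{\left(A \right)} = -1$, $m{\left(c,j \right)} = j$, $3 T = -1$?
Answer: $6$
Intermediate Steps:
$T = - \frac{1}{3}$ ($T = \frac{1}{3} \left(-1\right) = - \frac{1}{3} \approx -0.33333$)
$M{\left(D \right)} = \frac{D}{2}$ ($M{\left(D \right)} = - \frac{D - 2 D}{2} = - \frac{\left(-1\right) D}{2} = \frac{D}{2}$)
$J{\left(U \right)} = 0$ ($J{\left(U \right)} = U - U = 0$)
$G{\left(T,b{\left(2,1 \right)} \right)} + M{\left(h{\left(-5 \right)} \right)} J{\left(-6 \right)} = 6 + \frac{1}{2} \left(-1\right) 0 = 6 - 0 = 6 + 0 = 6$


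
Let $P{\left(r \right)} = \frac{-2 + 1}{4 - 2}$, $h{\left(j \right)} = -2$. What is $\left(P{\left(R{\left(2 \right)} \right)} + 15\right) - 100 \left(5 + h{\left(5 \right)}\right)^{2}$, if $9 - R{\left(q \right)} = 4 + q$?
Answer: $- \frac{1771}{2} \approx -885.5$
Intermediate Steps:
$R{\left(q \right)} = 5 - q$ ($R{\left(q \right)} = 9 - \left(4 + q\right) = 5 - q$)
$P{\left(r \right)} = - \frac{1}{2}$
$\left(P{\left(R{\left(2 \right)} \right)} + 15\right) - 100 \left(5 + h{\left(5 \right)}\right)^{2} = \left(- \frac{1}{2} + 15\right) - 100 \left(5 - 2\right)^{2} = \frac{29}{2} - 100 \cdot 3^{2} = \frac{29}{2} - 900 = - \frac{1771}{2}$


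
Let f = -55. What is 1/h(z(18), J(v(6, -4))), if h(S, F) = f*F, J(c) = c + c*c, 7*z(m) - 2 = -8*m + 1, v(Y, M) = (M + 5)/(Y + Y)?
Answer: -144/715 ≈ -0.20140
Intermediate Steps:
v(Y, M) = (5 + M)/(2*Y) (v(Y, M) = (5 + M)/((2*Y)) = (5 + M)*(1/(2*Y)) = (5 + M)/(2*Y))
z(m) = 3/7 - 8*m/7 (z(m) = 2/7 + (-8*m + 1)/7 = 2/7 + (1 - 8*m)/7 = 2/7 + (⅐ - 8*m/7) = 3/7 - 8*m/7)
J(c) = c + c²
h(S, F) = -55*F
1/h(z(18), J(v(6, -4))) = 1/(-55*(½)*(5 - 4)/6*(1 + (½)*(5 - 4)/6)) = 1/(-55*(½)*(⅙)*1*(1 + (½)*(⅙)*1)) = 1/(-55*(1 + 1/12)/12) = 1/(-55*13/(12*12)) = 1/(-55*13/144) = 1/(-715/144) = -144/715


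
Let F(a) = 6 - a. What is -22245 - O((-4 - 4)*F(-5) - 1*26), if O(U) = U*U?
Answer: -35241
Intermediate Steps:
O(U) = U²
-22245 - O((-4 - 4)*F(-5) - 1*26) = -22245 - ((-4 - 4)*(6 - 1*(-5)) - 1*26)² = -22245 - (-8*(6 + 5) - 26)² = -22245 - (-8*11 - 26)² = -22245 - (-88 - 26)² = -22245 - 1*(-114)² = -22245 - 1*12996 = -22245 - 12996 = -35241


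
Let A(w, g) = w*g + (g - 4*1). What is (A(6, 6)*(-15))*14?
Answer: -7980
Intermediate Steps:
A(w, g) = -4 + g + g*w (A(w, g) = g*w + (g - 4) = g*w + (-4 + g) = -4 + g + g*w)
(A(6, 6)*(-15))*14 = ((-4 + 6 + 6*6)*(-15))*14 = ((-4 + 6 + 36)*(-15))*14 = (38*(-15))*14 = -570*14 = -7980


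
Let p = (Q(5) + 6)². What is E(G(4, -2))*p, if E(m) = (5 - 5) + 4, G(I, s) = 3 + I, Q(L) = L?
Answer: 484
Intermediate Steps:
p = 121 (p = (5 + 6)² = 11² = 121)
E(m) = 4 (E(m) = 0 + 4 = 4)
E(G(4, -2))*p = 4*121 = 484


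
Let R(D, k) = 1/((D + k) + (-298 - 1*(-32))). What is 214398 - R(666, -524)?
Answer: 26585353/124 ≈ 2.1440e+5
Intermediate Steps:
R(D, k) = 1/(-266 + D + k) (R(D, k) = 1/((D + k) + (-298 + 32)) = 1/((D + k) - 266) = 1/(-266 + D + k))
214398 - R(666, -524) = 214398 - 1/(-266 + 666 - 524) = 214398 - 1/(-124) = 214398 - 1*(-1/124) = 214398 + 1/124 = 26585353/124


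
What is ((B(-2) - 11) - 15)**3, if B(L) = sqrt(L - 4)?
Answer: -17108 + 2022*I*sqrt(6) ≈ -17108.0 + 4952.9*I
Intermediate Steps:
B(L) = sqrt(-4 + L)
((B(-2) - 11) - 15)**3 = ((sqrt(-4 - 2) - 11) - 15)**3 = ((sqrt(-6) - 11) - 15)**3 = ((I*sqrt(6) - 11) - 15)**3 = ((-11 + I*sqrt(6)) - 15)**3 = (-26 + I*sqrt(6))**3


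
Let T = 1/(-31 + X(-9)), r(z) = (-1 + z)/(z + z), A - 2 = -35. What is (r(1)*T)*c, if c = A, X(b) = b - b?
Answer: 0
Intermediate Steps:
A = -33 (A = 2 - 35 = -33)
X(b) = 0
c = -33
r(z) = (-1 + z)/(2*z) (r(z) = (-1 + z)/((2*z)) = (-1 + z)*(1/(2*z)) = (-1 + z)/(2*z))
T = -1/31 (T = 1/(-31 + 0) = 1/(-31) = -1/31 ≈ -0.032258)
(r(1)*T)*c = (((½)*(-1 + 1)/1)*(-1/31))*(-33) = (((½)*1*0)*(-1/31))*(-33) = (0*(-1/31))*(-33) = 0*(-33) = 0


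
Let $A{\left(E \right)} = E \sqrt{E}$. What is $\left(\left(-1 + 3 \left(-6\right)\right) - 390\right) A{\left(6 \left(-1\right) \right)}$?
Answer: $2454 i \sqrt{6} \approx 6011.0 i$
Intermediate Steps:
$A{\left(E \right)} = E^{\frac{3}{2}}$
$\left(\left(-1 + 3 \left(-6\right)\right) - 390\right) A{\left(6 \left(-1\right) \right)} = \left(\left(-1 + 3 \left(-6\right)\right) - 390\right) \left(6 \left(-1\right)\right)^{\frac{3}{2}} = \left(\left(-1 - 18\right) - 390\right) \left(-6\right)^{\frac{3}{2}} = \left(-19 - 390\right) \left(- 6 i \sqrt{6}\right) = - 409 \left(- 6 i \sqrt{6}\right) = 2454 i \sqrt{6}$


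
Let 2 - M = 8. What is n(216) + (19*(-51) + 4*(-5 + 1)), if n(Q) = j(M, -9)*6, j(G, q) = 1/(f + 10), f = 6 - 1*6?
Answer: -4922/5 ≈ -984.40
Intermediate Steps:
M = -6 (M = 2 - 1*8 = 2 - 8 = -6)
f = 0 (f = 6 - 6 = 0)
j(G, q) = ⅒ (j(G, q) = 1/(0 + 10) = 1/10 = ⅒)
n(Q) = ⅗ (n(Q) = (⅒)*6 = ⅗)
n(216) + (19*(-51) + 4*(-5 + 1)) = ⅗ + (19*(-51) + 4*(-5 + 1)) = ⅗ + (-969 + 4*(-4)) = ⅗ + (-969 - 16) = ⅗ - 985 = -4922/5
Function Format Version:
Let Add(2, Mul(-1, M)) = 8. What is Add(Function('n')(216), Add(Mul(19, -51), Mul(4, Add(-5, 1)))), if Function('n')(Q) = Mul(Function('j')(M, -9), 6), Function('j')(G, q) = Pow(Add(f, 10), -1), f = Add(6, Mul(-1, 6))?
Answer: Rational(-4922, 5) ≈ -984.40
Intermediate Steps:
M = -6 (M = Add(2, Mul(-1, 8)) = Add(2, -8) = -6)
f = 0 (f = Add(6, -6) = 0)
Function('j')(G, q) = Rational(1, 10) (Function('j')(G, q) = Pow(Add(0, 10), -1) = Pow(10, -1) = Rational(1, 10))
Function('n')(Q) = Rational(3, 5) (Function('n')(Q) = Mul(Rational(1, 10), 6) = Rational(3, 5))
Add(Function('n')(216), Add(Mul(19, -51), Mul(4, Add(-5, 1)))) = Add(Rational(3, 5), Add(Mul(19, -51), Mul(4, Add(-5, 1)))) = Add(Rational(3, 5), Add(-969, Mul(4, -4))) = Add(Rational(3, 5), Add(-969, -16)) = Add(Rational(3, 5), -985) = Rational(-4922, 5)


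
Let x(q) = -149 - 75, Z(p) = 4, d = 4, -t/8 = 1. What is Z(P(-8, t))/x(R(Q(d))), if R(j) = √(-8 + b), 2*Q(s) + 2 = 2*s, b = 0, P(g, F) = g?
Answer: -1/56 ≈ -0.017857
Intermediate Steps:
t = -8 (t = -8*1 = -8)
Q(s) = -1 + s (Q(s) = -1 + (2*s)/2 = -1 + s)
R(j) = 2*I*√2 (R(j) = √(-8 + 0) = √(-8) = 2*I*√2)
x(q) = -224
Z(P(-8, t))/x(R(Q(d))) = 4/(-224) = 4*(-1/224) = -1/56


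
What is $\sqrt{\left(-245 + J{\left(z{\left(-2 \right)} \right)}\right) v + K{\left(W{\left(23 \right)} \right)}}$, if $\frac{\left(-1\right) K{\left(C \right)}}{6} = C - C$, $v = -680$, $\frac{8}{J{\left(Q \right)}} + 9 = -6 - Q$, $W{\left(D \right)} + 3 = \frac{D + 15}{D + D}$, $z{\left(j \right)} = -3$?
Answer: $\frac{2 \sqrt{375870}}{3} \approx 408.72$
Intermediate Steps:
$W{\left(D \right)} = -3 + \frac{15 + D}{2 D}$ ($W{\left(D \right)} = -3 + \frac{D + 15}{D + D} = -3 + \frac{15 + D}{2 D}$)
$J{\left(Q \right)} = \frac{8}{-15 - Q}$ ($J{\left(Q \right)} = \frac{8}{-9 - \left(6 + Q\right)} = \frac{8}{-15 - Q}$)
$K{\left(C \right)} = 0$ ($K{\left(C \right)} = - 6 \left(C - C\right) = \left(-6\right) 0 = 0$)
$\sqrt{\left(-245 + J{\left(z{\left(-2 \right)} \right)}\right) v + K{\left(W{\left(23 \right)} \right)}} = \sqrt{\left(-245 - \frac{8}{15 - 3}\right) \left(-680\right) + 0} = \sqrt{\left(-245 - \frac{8}{12}\right) \left(-680\right) + 0} = \sqrt{\left(-245 - \frac{2}{3}\right) \left(-680\right) + 0} = \sqrt{\left(- \frac{737}{3}\right) \left(-680\right) + 0} = \sqrt{\frac{501160}{3} + 0} = \sqrt{\frac{501160}{3}} = \frac{2 \sqrt{375870}}{3}$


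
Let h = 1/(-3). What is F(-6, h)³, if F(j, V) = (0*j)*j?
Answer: 0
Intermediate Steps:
h = -⅓ (h = 1*(-⅓) = -⅓ ≈ -0.33333)
F(j, V) = 0 (F(j, V) = 0*j = 0)
F(-6, h)³ = 0³ = 0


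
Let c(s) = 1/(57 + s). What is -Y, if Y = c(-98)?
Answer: 1/41 ≈ 0.024390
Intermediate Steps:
Y = -1/41 (Y = 1/(57 - 98) = 1/(-41) = -1/41 ≈ -0.024390)
-Y = -1*(-1/41) = 1/41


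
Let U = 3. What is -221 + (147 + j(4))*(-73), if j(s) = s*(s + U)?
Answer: -12996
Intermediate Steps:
j(s) = s*(3 + s) (j(s) = s*(s + 3) = s*(3 + s))
-221 + (147 + j(4))*(-73) = -221 + (147 + 4*(3 + 4))*(-73) = -221 + (147 + 4*7)*(-73) = -221 + (147 + 28)*(-73) = -221 + 175*(-73) = -221 - 12775 = -12996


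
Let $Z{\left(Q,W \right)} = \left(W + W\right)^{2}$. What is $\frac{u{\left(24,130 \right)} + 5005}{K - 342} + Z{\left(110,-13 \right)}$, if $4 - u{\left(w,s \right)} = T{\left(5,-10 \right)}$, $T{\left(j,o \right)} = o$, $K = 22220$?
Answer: $\frac{14794547}{21878} \approx 676.23$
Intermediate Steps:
$u{\left(w,s \right)} = 14$ ($u{\left(w,s \right)} = 4 - -10 = 4 + 10 = 14$)
$Z{\left(Q,W \right)} = 4 W^{2}$ ($Z{\left(Q,W \right)} = \left(2 W\right)^{2} = 4 W^{2}$)
$\frac{u{\left(24,130 \right)} + 5005}{K - 342} + Z{\left(110,-13 \right)} = \frac{14 + 5005}{22220 - 342} + 4 \left(-13\right)^{2} = \frac{5019}{21878} + 4 \cdot 169 = 5019 \cdot \frac{1}{21878} + 676 = \frac{5019}{21878} + 676 = \frac{14794547}{21878}$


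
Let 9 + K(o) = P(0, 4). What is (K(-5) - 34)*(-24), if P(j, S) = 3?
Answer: 960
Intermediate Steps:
K(o) = -6 (K(o) = -9 + 3 = -6)
(K(-5) - 34)*(-24) = (-6 - 34)*(-24) = -40*(-24) = 960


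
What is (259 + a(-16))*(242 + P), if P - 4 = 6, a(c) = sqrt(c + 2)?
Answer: 65268 + 252*I*sqrt(14) ≈ 65268.0 + 942.9*I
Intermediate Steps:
a(c) = sqrt(2 + c)
P = 10 (P = 4 + 6 = 10)
(259 + a(-16))*(242 + P) = (259 + sqrt(2 - 16))*(242 + 10) = (259 + sqrt(-14))*252 = (259 + I*sqrt(14))*252 = 65268 + 252*I*sqrt(14)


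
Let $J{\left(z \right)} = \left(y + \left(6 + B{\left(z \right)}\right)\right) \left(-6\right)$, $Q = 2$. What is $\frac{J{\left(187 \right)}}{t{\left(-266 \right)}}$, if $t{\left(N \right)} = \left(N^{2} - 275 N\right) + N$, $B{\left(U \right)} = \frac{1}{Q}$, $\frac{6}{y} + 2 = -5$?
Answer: $- \frac{79}{335160} \approx -0.00023571$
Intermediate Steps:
$y = - \frac{6}{7}$ ($y = \frac{6}{-2 - 5} = \frac{6}{-7} = 6 \left(- \frac{1}{7}\right) = - \frac{6}{7} \approx -0.85714$)
$B{\left(U \right)} = \frac{1}{2}$
$t{\left(N \right)} = N^{2} - 274 N$
$J{\left(z \right)} = - \frac{237}{7}$ ($J{\left(z \right)} = \left(- \frac{6}{7} + \left(6 + \frac{1}{2}\right)\right) \left(-6\right) = \left(- \frac{6}{7} + \frac{13}{2}\right) \left(-6\right) = \frac{79}{14} \left(-6\right) = - \frac{237}{7}$)
$\frac{J{\left(187 \right)}}{t{\left(-266 \right)}} = - \frac{237}{7 \left(- 266 \left(-274 - 266\right)\right)} = - \frac{237}{7 \left(\left(-266\right) \left(-540\right)\right)} = - \frac{237}{7 \cdot 143640} = \left(- \frac{237}{7}\right) \frac{1}{143640} = - \frac{79}{335160}$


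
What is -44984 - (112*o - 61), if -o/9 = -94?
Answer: -139675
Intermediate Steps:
o = 846 (o = -9*(-94) = 846)
-44984 - (112*o - 61) = -44984 - (112*846 - 61) = -44984 - (94752 - 61) = -44984 - 1*94691 = -44984 - 94691 = -139675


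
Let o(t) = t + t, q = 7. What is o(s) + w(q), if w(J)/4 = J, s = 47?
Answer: 122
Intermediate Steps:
w(J) = 4*J
o(t) = 2*t
o(s) + w(q) = 2*47 + 4*7 = 94 + 28 = 122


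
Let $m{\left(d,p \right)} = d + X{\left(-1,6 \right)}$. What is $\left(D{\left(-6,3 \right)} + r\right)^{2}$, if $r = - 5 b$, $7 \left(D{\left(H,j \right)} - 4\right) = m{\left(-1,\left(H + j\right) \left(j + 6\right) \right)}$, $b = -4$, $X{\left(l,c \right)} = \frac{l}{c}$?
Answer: $\frac{20449}{36} \approx 568.03$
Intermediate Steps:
$m{\left(d,p \right)} = - \frac{1}{6} + d$ ($m{\left(d,p \right)} = d - \frac{1}{6} = - \frac{1}{6} + d$)
$D{\left(H,j \right)} = \frac{23}{6}$ ($D{\left(H,j \right)} = 4 + \frac{- \frac{1}{6} - 1}{7} = 4 + \frac{1}{7} \left(- \frac{7}{6}\right) = 4 - \frac{1}{6} = \frac{23}{6}$)
$r = 20$ ($r = \left(-5\right) \left(-4\right) = 20$)
$\left(D{\left(-6,3 \right)} + r\right)^{2} = \left(\frac{23}{6} + 20\right)^{2} = \left(\frac{143}{6}\right)^{2} = \frac{20449}{36}$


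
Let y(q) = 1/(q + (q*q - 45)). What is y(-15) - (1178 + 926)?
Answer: -347159/165 ≈ -2104.0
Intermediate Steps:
y(q) = 1/(-45 + q + q²) (y(q) = 1/(q + (q² - 45)) = 1/(q + (-45 + q²)) = 1/(-45 + q + q²))
y(-15) - (1178 + 926) = 1/(-45 - 15 + (-15)²) - (1178 + 926) = 1/(-45 - 15 + 225) - 1*2104 = 1/165 - 2104 = -347159/165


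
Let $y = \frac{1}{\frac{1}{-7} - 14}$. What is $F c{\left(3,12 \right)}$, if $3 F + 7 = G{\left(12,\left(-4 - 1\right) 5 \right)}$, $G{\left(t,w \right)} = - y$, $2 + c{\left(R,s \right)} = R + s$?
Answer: $- \frac{8918}{297} \approx -30.027$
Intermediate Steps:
$c{\left(R,s \right)} = -2 + R + s$ ($c{\left(R,s \right)} = -2 + \left(R + s\right) = -2 + R + s$)
$y = - \frac{7}{99}$ ($y = \frac{1}{- \frac{1}{7} - 14} = \frac{1}{- \frac{99}{7}} = - \frac{7}{99} \approx -0.070707$)
$G{\left(t,w \right)} = \frac{7}{99}$ ($G{\left(t,w \right)} = \left(-1\right) \left(- \frac{7}{99}\right) = \frac{7}{99}$)
$F = - \frac{686}{297}$ ($F = - \frac{7}{3} + \frac{1}{3} \cdot \frac{7}{99} = - \frac{7}{3} + \frac{7}{297} = - \frac{686}{297} \approx -2.3098$)
$F c{\left(3,12 \right)} = - \frac{686 \left(-2 + 3 + 12\right)}{297} = \left(- \frac{686}{297}\right) 13 = - \frac{8918}{297}$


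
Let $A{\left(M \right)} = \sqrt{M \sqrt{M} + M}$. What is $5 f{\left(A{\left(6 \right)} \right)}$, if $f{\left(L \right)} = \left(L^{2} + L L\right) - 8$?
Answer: $20 + 60 \sqrt{6} \approx 166.97$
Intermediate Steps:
$A{\left(M \right)} = \sqrt{M + M^{\frac{3}{2}}}$ ($A{\left(M \right)} = \sqrt{M^{\frac{3}{2}} + M} = \sqrt{M + M^{\frac{3}{2}}}$)
$f{\left(L \right)} = -8 + 2 L^{2}$ ($f{\left(L \right)} = \left(L^{2} + L^{2}\right) - 8 = 2 L^{2} - 8 = -8 + 2 L^{2}$)
$5 f{\left(A{\left(6 \right)} \right)} = 5 \left(-8 + 2 \left(\sqrt{6 + 6^{\frac{3}{2}}}\right)^{2}\right) = 5 \left(-8 + 2 \left(\sqrt{6 + 6 \sqrt{6}}\right)^{2}\right) = 5 \left(-8 + 2 \left(6 + 6 \sqrt{6}\right)\right) = 5 \left(-8 + \left(12 + 12 \sqrt{6}\right)\right) = 5 \left(4 + 12 \sqrt{6}\right) = 20 + 60 \sqrt{6}$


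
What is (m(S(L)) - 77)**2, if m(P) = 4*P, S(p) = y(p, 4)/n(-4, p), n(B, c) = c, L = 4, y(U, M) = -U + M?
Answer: 5929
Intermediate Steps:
y(U, M) = M - U
S(p) = (4 - p)/p
(m(S(L)) - 77)**2 = (4*((4 - 1*4)/4) - 77)**2 = (4*((4 - 4)/4) - 77)**2 = (4*((1/4)*0) - 77)**2 = (4*0 - 77)**2 = (0 - 77)**2 = (-77)**2 = 5929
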